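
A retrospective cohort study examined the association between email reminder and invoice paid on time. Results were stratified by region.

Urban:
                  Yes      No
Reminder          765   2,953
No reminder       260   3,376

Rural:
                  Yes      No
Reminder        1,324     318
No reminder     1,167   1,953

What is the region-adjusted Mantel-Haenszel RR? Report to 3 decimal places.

2.333

RR_MH = Σ(aᵢ·n₀ᵢ/nᵢ) / Σ(cᵢ·n₁ᵢ/nᵢ), with n₁ᵢ = aᵢ+bᵢ (exposed), n₀ᵢ = cᵢ+dᵢ (unexposed), nᵢ = n₁ᵢ+n₀ᵢ.
Stratum 1 (Urban): n₁ = 3718, n₀ = 3636, n = 7354; a·n₀/n = 765·3636/7354 = 378.2350; c·n₁/n = 260·3718/7354 = 131.4496
Stratum 2 (Rural): n₁ = 1642, n₀ = 3120, n = 4762; a·n₀/n = 1324·3120/4762 = 867.4675; c·n₁/n = 1167·1642/4762 = 402.3969
RR_MH = (378.2350 + 867.4675) / (131.4496 + 402.3969) = 1245.7024 / 533.8464 = 2.33345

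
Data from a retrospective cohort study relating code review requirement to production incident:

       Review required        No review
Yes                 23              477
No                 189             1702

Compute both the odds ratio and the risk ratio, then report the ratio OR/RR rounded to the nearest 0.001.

Reading the table with exposure as columns: a = 23 (Review required, case), b = 189 (Review required, non-case), c = 477 (No review, case), d = 1702.
OR = (23·1702)/(189·477) = 39146/90153 = 0.43422
Risk in exposed = 23/212 = 0.10849; risk in unexposed = 477/2179 = 0.21891; RR = 0.49560
OR/RR = 0.43422 / 0.49560 = 0.87615
The outcome is not rare, so the OR lies further from 1 than the RR.

0.876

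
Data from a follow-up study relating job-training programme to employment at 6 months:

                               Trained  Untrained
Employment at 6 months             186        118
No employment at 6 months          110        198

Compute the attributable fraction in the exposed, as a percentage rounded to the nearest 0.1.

40.6

Reading the table with exposure as columns: a = 186 (Trained, case), b = 110 (Trained, non-case), c = 118 (Untrained, case), d = 198.
Risk in exposed = 186/296 = 0.62838; risk in unexposed = 118/316 = 0.37342.
RR = 0.62838/0.37342 = 1.68278
AR% = (RR − 1)/RR × 100 = (1.68278 − 1)/1.68278 × 100 = 40.5744%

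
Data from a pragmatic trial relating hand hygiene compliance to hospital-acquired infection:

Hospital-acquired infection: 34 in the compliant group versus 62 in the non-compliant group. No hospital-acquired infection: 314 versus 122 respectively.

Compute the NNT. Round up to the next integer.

Risk in treated group = 34/348 = 0.09770; risk in control = 62/184 = 0.33696.
Absolute risk reduction = 0.33696 − 0.09770 = 0.23926
NNT = 1 / ARR = 1 / 0.23926 = 4.180 → round up → 5

5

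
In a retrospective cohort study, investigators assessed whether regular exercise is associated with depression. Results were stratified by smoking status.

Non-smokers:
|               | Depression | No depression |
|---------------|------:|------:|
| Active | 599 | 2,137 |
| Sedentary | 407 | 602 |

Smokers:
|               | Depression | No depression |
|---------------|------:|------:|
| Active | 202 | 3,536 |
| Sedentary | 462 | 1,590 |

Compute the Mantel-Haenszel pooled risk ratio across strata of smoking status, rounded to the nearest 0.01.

0.39

RR_MH = Σ(aᵢ·n₀ᵢ/nᵢ) / Σ(cᵢ·n₁ᵢ/nᵢ), with n₁ᵢ = aᵢ+bᵢ (exposed), n₀ᵢ = cᵢ+dᵢ (unexposed), nᵢ = n₁ᵢ+n₀ᵢ.
Stratum 1 (Non-smokers): n₁ = 2736, n₀ = 1009, n = 3745; a·n₀/n = 599·1009/3745 = 161.3861; c·n₁/n = 407·2736/3745 = 297.3437
Stratum 2 (Smokers): n₁ = 3738, n₀ = 2052, n = 5790; a·n₀/n = 202·2052/5790 = 71.5896; c·n₁/n = 462·3738/5790 = 298.2653
RR_MH = (161.3861 + 71.5896) / (297.3437 + 298.2653) = 232.9758 / 595.6089 = 0.39116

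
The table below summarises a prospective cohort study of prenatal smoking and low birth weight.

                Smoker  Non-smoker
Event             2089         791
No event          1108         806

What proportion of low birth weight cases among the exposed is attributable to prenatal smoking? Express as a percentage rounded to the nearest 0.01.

24.20

Reading the table with exposure as columns: a = 2089 (Smoker, case), b = 1108 (Smoker, non-case), c = 791 (Non-smoker, case), d = 806.
Risk in exposed = 2089/3197 = 0.65343; risk in unexposed = 791/1597 = 0.49530.
RR = 0.65343/0.49530 = 1.31924
AR% = (RR − 1)/RR × 100 = (1.31924 − 1)/1.31924 × 100 = 24.1989%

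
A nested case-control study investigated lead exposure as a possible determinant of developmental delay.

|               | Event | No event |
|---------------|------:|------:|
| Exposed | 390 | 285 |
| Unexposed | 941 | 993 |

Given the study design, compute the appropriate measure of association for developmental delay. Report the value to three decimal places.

Cells: a = 390, b = 285, c = 941, d = 993.
This is a nested case-control study: participants were sampled on outcome status, so risks in the source population cannot be estimated directly — relative risk is not valid here. The odds ratio is the appropriate measure.
OR = (a·d)/(b·c) = (390 × 993) / (285 × 941) = 387270 / 268185 = 1.44404

1.444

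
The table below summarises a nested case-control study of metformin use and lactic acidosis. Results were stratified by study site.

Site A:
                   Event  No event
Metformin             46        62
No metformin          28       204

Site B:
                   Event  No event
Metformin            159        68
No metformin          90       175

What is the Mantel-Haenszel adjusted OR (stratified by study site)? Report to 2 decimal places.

OR_MH = Σ(aᵢdᵢ/nᵢ) / Σ(bᵢcᵢ/nᵢ), where nᵢ is the stratum total.
Stratum 1 (Site A): n = 340; a·d/n = 46·204/340 = 27.6000; b·c/n = 62·28/340 = 5.1059
Stratum 2 (Site B): n = 492; a·d/n = 159·175/492 = 56.5549; b·c/n = 68·90/492 = 12.4390
OR_MH = (27.6000 + 56.5549) / (5.1059 + 12.4390) = 84.1549 / 17.5449 = 4.79654

4.80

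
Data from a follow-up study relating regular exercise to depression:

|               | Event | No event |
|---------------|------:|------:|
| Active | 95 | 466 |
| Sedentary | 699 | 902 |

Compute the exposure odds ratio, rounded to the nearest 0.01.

0.26

Cells: a = 95, b = 466, c = 699, d = 902.
OR = (a·d)/(b·c) = (95 × 902) / (466 × 699) = 85690 / 325734 = 0.26307
Exposure is associated with lower odds of depression (OR = 0.26 < 1).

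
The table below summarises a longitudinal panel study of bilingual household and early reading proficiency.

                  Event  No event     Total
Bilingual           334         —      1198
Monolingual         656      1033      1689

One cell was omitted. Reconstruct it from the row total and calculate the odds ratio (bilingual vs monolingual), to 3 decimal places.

The missing cell is in the exposed row: 1198 − 334 = 864.
So a = 334, b = 864, c = 656, d = 1033.
OR = (a·d)/(b·c) = (334 × 1033) / (864 × 656) = 345022 / 566784 = 0.60874

0.609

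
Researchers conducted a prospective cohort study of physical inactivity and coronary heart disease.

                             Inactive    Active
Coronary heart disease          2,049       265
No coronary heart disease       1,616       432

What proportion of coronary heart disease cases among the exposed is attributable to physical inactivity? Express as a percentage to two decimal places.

Reading the table with exposure as columns: a = 2049 (Inactive, case), b = 1616 (Inactive, non-case), c = 265 (Active, case), d = 432.
Risk in exposed = 2049/3665 = 0.55907; risk in unexposed = 265/697 = 0.38020.
RR = 0.55907/0.38020 = 1.47047
AR% = (RR − 1)/RR × 100 = (1.47047 − 1)/1.47047 × 100 = 31.9943%

31.99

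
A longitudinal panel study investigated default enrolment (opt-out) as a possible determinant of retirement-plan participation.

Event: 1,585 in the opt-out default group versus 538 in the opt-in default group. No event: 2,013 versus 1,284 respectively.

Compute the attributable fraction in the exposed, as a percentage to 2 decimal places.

From the description: a = 1585, b = 2013, c = 538, d = 1284.
Risk in exposed = 1585/3598 = 0.44052; risk in unexposed = 538/1822 = 0.29528.
RR = 0.44052/0.29528 = 1.49188
AR% = (RR − 1)/RR × 100 = (1.49188 − 1)/1.49188 × 100 = 32.9705%

32.97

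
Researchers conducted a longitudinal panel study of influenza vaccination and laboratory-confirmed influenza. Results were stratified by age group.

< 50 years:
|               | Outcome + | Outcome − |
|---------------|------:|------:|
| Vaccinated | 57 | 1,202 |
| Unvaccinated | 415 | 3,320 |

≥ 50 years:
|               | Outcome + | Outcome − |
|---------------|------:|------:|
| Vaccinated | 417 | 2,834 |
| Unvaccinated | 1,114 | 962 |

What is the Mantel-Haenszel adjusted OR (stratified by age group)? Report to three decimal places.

0.163

OR_MH = Σ(aᵢdᵢ/nᵢ) / Σ(bᵢcᵢ/nᵢ), where nᵢ is the stratum total.
Stratum 1 (< 50 years): n = 4994; a·d/n = 57·3320/4994 = 37.8935; b·c/n = 1202·415/4994 = 99.8859
Stratum 2 (≥ 50 years): n = 5327; a·d/n = 417·962/5327 = 75.3058; b·c/n = 2834·1114/5327 = 592.6555
OR_MH = (37.8935 + 75.3058) / (99.8859 + 592.6555) = 113.1993 / 692.5414 = 0.16345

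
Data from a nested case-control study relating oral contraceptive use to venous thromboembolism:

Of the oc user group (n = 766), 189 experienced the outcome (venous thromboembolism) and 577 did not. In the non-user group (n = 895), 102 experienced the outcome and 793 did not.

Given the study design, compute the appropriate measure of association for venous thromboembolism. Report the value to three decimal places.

From the description: a = 189, b = 577, c = 102, d = 793.
This is a nested case-control study: participants were sampled on outcome status, so risks in the source population cannot be estimated directly — relative risk is not valid here. The odds ratio is the appropriate measure.
OR = (a·d)/(b·c) = (189 × 793) / (577 × 102) = 149877 / 58854 = 2.54659

2.547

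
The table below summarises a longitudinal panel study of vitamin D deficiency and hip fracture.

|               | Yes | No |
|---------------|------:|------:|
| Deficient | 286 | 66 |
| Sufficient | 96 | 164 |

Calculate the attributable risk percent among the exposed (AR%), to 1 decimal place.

54.6

Cells: a = 286, b = 66, c = 96, d = 164.
Risk in exposed = 286/352 = 0.81250; risk in unexposed = 96/260 = 0.36923.
RR = 0.81250/0.36923 = 2.20052
AR% = (RR − 1)/RR × 100 = (2.20052 − 1)/2.20052 × 100 = 54.5562%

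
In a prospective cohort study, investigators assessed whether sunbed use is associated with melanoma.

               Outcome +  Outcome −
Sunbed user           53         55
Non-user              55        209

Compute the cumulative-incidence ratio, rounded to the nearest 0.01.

2.36

Cells: a = 53, b = 55, c = 55, d = 209.
Risk in exposed = 53/108 = 0.49074; risk in unexposed = 55/264 = 0.20833.
RR = 0.49074 / 0.20833 = 2.35556
The risk among the exposed is 2.36 times that among the unexposed.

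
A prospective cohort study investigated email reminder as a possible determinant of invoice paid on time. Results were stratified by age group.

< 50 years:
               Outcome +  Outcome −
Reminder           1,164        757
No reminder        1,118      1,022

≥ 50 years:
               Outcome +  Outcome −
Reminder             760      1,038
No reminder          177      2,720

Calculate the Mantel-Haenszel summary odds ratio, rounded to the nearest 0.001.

OR_MH = Σ(aᵢdᵢ/nᵢ) / Σ(bᵢcᵢ/nᵢ), where nᵢ is the stratum total.
Stratum 1 (< 50 years): n = 4061; a·d/n = 1164·1022/4061 = 292.9347; b·c/n = 757·1118/4061 = 208.4033
Stratum 2 (≥ 50 years): n = 4695; a·d/n = 760·2720/4695 = 440.2982; b·c/n = 1038·177/4695 = 39.1323
OR_MH = (292.9347 + 440.2982) / (208.4033 + 39.1323) = 733.2329 / 247.5356 = 2.96213

2.962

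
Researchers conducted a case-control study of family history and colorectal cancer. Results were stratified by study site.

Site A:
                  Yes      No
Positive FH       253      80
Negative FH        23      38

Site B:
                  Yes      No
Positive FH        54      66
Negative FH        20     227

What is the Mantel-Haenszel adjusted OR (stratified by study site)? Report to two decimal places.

6.99

OR_MH = Σ(aᵢdᵢ/nᵢ) / Σ(bᵢcᵢ/nᵢ), where nᵢ is the stratum total.
Stratum 1 (Site A): n = 394; a·d/n = 253·38/394 = 24.4010; b·c/n = 80·23/394 = 4.6701
Stratum 2 (Site B): n = 367; a·d/n = 54·227/367 = 33.4005; b·c/n = 66·20/367 = 3.5967
OR_MH = (24.4010 + 33.4005) / (4.6701 + 3.5967) = 57.8016 / 8.2668 = 6.99203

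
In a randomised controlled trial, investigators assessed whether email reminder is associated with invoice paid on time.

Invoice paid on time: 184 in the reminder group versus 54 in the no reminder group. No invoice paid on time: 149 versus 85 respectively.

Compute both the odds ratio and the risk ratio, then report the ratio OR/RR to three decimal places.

From the description: a = 184, b = 149, c = 54, d = 85.
OR = (184·85)/(149·54) = 15640/8046 = 1.94382
Risk in exposed = 184/333 = 0.55255; risk in unexposed = 54/139 = 0.38849; RR = 1.42231
OR/RR = 1.94382 / 1.42231 = 1.36667
The outcome is not rare, so the OR lies further from 1 than the RR.

1.367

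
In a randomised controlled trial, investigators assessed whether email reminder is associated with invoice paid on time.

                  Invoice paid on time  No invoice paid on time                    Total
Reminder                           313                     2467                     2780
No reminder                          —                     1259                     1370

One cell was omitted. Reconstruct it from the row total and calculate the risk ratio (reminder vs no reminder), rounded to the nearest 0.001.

1.390

The missing cell is in the unexposed row: 1370 − 1259 = 111.
So a = 313, b = 2467, c = 111, d = 1259.
RR = [a/(a+b)] / [c/(c+d)] = (313/2780) / (111/1370) = 0.11259/0.08102 = 1.38962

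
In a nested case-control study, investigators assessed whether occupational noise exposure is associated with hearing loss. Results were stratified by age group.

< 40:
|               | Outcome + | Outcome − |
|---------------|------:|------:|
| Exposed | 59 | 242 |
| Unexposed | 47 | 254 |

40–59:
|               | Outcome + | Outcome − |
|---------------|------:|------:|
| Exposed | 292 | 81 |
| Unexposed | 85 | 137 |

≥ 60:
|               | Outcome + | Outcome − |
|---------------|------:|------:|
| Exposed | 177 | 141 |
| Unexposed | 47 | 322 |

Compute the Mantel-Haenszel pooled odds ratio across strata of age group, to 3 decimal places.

OR_MH = Σ(aᵢdᵢ/nᵢ) / Σ(bᵢcᵢ/nᵢ), where nᵢ is the stratum total.
Stratum 1 (< 40): n = 602; a·d/n = 59·254/602 = 24.8937; b·c/n = 242·47/602 = 18.8937
Stratum 2 (40–59): n = 595; a·d/n = 292·137/595 = 67.2336; b·c/n = 81·85/595 = 11.5714
Stratum 3 (≥ 60): n = 687; a·d/n = 177·322/687 = 82.9607; b·c/n = 141·47/687 = 9.6463
OR_MH = (24.8937 + 67.2336 + 82.9607) / (18.8937 + 11.5714 + 9.6463) = 175.0880 / 40.1114 = 4.36504

4.365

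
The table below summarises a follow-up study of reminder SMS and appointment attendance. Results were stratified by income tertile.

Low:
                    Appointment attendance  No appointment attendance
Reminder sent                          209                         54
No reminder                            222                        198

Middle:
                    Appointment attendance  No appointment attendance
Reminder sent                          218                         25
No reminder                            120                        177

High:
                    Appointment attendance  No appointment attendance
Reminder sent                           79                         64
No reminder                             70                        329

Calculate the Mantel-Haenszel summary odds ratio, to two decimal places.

5.74

OR_MH = Σ(aᵢdᵢ/nᵢ) / Σ(bᵢcᵢ/nᵢ), where nᵢ is the stratum total.
Stratum 1 (Low): n = 683; a·d/n = 209·198/683 = 60.5886; b·c/n = 54·222/683 = 17.5520
Stratum 2 (Middle): n = 540; a·d/n = 218·177/540 = 71.4556; b·c/n = 25·120/540 = 5.5556
Stratum 3 (High): n = 542; a·d/n = 79·329/542 = 47.9539; b·c/n = 64·70/542 = 8.2657
OR_MH = (60.5886 + 71.4556 + 47.9539) / (17.5520 + 5.5556 + 8.2657) = 179.9980 / 31.3732 = 5.73731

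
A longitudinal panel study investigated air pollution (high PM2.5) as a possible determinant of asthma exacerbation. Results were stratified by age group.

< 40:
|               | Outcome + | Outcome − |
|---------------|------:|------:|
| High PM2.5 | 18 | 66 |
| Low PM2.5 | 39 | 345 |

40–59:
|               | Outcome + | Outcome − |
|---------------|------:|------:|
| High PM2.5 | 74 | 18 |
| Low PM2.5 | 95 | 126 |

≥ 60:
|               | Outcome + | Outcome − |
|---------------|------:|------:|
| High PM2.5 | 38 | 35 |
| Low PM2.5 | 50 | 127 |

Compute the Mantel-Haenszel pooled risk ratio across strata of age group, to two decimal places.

RR_MH = Σ(aᵢ·n₀ᵢ/nᵢ) / Σ(cᵢ·n₁ᵢ/nᵢ), with n₁ᵢ = aᵢ+bᵢ (exposed), n₀ᵢ = cᵢ+dᵢ (unexposed), nᵢ = n₁ᵢ+n₀ᵢ.
Stratum 1 (< 40): n₁ = 84, n₀ = 384, n = 468; a·n₀/n = 18·384/468 = 14.7692; c·n₁/n = 39·84/468 = 7.0000
Stratum 2 (40–59): n₁ = 92, n₀ = 221, n = 313; a·n₀/n = 74·221/313 = 52.2492; c·n₁/n = 95·92/313 = 27.9233
Stratum 3 (≥ 60): n₁ = 73, n₀ = 177, n = 250; a·n₀/n = 38·177/250 = 26.9040; c·n₁/n = 50·73/250 = 14.6000
RR_MH = (14.7692 + 52.2492 + 26.9040) / (7.0000 + 27.9233 + 14.6000) = 93.9224 / 49.5233 = 1.89653

1.90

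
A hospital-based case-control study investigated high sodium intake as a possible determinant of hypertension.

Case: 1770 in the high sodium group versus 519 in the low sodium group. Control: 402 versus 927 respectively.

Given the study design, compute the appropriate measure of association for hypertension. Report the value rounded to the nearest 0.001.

7.864

From the description: a = 1770, b = 402, c = 519, d = 927.
This is a hospital-based case-control study: participants were sampled on outcome status, so risks in the source population cannot be estimated directly — relative risk is not valid here. The odds ratio is the appropriate measure.
OR = (a·d)/(b·c) = (1770 × 927) / (402 × 519) = 1640790 / 208638 = 7.86429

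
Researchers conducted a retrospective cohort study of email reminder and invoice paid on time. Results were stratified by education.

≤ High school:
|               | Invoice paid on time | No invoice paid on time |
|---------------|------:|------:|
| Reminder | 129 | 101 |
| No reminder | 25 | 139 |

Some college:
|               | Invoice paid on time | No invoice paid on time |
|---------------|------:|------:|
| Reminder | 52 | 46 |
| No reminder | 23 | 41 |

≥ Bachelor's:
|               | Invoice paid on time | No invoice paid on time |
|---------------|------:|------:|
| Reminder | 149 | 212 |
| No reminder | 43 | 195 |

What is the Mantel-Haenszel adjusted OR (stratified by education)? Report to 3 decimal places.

OR_MH = Σ(aᵢdᵢ/nᵢ) / Σ(bᵢcᵢ/nᵢ), where nᵢ is the stratum total.
Stratum 1 (≤ High school): n = 394; a·d/n = 129·139/394 = 45.5102; b·c/n = 101·25/394 = 6.4086
Stratum 2 (Some college): n = 162; a·d/n = 52·41/162 = 13.1605; b·c/n = 46·23/162 = 6.5309
Stratum 3 (≥ Bachelor's): n = 599; a·d/n = 149·195/599 = 48.5058; b·c/n = 212·43/599 = 15.2187
OR_MH = (45.5102 + 13.1605 + 48.5058) / (6.4086 + 6.5309 + 15.2187) = 107.1765 / 28.1582 = 3.80623

3.806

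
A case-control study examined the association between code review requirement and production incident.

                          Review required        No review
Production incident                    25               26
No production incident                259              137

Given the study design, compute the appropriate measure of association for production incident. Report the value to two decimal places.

0.51

Reading the table with exposure as columns: a = 25 (Review required, case), b = 259 (Review required, non-case), c = 26 (No review, case), d = 137.
This is a case-control study: participants were sampled on outcome status, so risks in the source population cannot be estimated directly — relative risk is not valid here. The odds ratio is the appropriate measure.
OR = (a·d)/(b·c) = (25 × 137) / (259 × 26) = 3425 / 6734 = 0.50861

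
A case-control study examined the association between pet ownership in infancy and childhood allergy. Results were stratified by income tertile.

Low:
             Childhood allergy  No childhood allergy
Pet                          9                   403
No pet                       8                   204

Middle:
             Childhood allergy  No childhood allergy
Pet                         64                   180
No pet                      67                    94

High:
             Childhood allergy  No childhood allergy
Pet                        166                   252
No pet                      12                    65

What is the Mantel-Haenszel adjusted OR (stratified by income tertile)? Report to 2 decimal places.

OR_MH = Σ(aᵢdᵢ/nᵢ) / Σ(bᵢcᵢ/nᵢ), where nᵢ is the stratum total.
Stratum 1 (Low): n = 624; a·d/n = 9·204/624 = 2.9423; b·c/n = 403·8/624 = 5.1667
Stratum 2 (Middle): n = 405; a·d/n = 64·94/405 = 14.8543; b·c/n = 180·67/405 = 29.7778
Stratum 3 (High): n = 495; a·d/n = 166·65/495 = 21.7980; b·c/n = 252·12/495 = 6.1091
OR_MH = (2.9423 + 14.8543 + 21.7980) / (5.1667 + 29.7778 + 6.1091) = 39.5946 / 41.0535 = 0.96446

0.96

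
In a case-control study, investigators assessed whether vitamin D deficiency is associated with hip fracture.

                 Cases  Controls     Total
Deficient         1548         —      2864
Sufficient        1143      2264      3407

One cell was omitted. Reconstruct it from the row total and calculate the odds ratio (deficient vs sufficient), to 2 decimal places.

The missing cell is in the exposed row: 2864 − 1548 = 1316.
So a = 1548, b = 1316, c = 1143, d = 2264.
OR = (a·d)/(b·c) = (1548 × 2264) / (1316 × 1143) = 3504672 / 1504188 = 2.32994

2.33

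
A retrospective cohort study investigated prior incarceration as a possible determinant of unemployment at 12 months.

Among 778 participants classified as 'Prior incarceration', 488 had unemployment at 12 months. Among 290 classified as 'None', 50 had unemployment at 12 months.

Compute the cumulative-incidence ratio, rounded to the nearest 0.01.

3.64

From the description: a = 488, b = 290, c = 50, d = 240.
Risk in exposed = 488/778 = 0.62725; risk in unexposed = 50/290 = 0.17241.
RR = 0.62725 / 0.17241 = 3.63805
The risk among the exposed is 3.64 times that among the unexposed.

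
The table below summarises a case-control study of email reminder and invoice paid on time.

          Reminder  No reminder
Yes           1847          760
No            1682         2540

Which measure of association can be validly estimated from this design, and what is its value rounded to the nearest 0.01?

3.67

Reading the table with exposure as columns: a = 1847 (Reminder, case), b = 1682 (Reminder, non-case), c = 760 (No reminder, case), d = 2540.
This is a case-control study: participants were sampled on outcome status, so risks in the source population cannot be estimated directly — relative risk is not valid here. The odds ratio is the appropriate measure.
OR = (a·d)/(b·c) = (1847 × 2540) / (1682 × 760) = 4691380 / 1278320 = 3.66996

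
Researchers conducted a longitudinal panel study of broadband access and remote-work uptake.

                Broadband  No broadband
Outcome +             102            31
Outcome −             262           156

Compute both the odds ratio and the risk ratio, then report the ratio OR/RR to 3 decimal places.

Reading the table with exposure as columns: a = 102 (Broadband, case), b = 262 (Broadband, non-case), c = 31 (No broadband, case), d = 156.
OR = (102·156)/(262·31) = 15912/8122 = 1.95912
Risk in exposed = 102/364 = 0.28022; risk in unexposed = 31/187 = 0.16578; RR = 1.69036
OR/RR = 1.95912 / 1.69036 = 1.15900
The outcome is not rare, so the OR lies further from 1 than the RR.

1.159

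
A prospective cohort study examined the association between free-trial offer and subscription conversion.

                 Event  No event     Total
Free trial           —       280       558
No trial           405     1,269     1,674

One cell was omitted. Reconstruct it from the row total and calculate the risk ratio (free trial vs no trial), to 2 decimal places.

2.06

The missing cell is in the exposed row: 558 − 280 = 278.
So a = 278, b = 280, c = 405, d = 1269.
RR = [a/(a+b)] / [c/(c+d)] = (278/558) / (405/1674) = 0.49821/0.24194 = 2.05926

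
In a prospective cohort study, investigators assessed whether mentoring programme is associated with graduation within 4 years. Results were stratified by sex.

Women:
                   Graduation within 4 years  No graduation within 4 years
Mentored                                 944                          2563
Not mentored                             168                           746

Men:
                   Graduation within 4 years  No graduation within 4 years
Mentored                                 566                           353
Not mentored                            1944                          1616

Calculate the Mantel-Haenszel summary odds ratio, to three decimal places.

1.450

OR_MH = Σ(aᵢdᵢ/nᵢ) / Σ(bᵢcᵢ/nᵢ), where nᵢ is the stratum total.
Stratum 1 (Women): n = 4421; a·d/n = 944·746/4421 = 159.2907; b·c/n = 2563·168/4421 = 97.3952
Stratum 2 (Men): n = 4479; a·d/n = 566·1616/4479 = 204.2099; b·c/n = 353·1944/4479 = 153.2110
OR_MH = (159.2907 + 204.2099) / (97.3952 + 153.2110) = 363.5005 / 250.6061 = 1.45049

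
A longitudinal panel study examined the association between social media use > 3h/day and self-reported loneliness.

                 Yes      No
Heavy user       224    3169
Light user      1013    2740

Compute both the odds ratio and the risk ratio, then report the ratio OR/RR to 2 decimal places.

0.78

Cells: a = 224, b = 3169, c = 1013, d = 2740.
OR = (224·2740)/(3169·1013) = 613760/3210197 = 0.19119
Risk in exposed = 224/3393 = 0.06602; risk in unexposed = 1013/3753 = 0.26992; RR = 0.24459
OR/RR = 0.19119 / 0.24459 = 0.78169
The outcome is not rare, so the OR lies further from 1 than the RR.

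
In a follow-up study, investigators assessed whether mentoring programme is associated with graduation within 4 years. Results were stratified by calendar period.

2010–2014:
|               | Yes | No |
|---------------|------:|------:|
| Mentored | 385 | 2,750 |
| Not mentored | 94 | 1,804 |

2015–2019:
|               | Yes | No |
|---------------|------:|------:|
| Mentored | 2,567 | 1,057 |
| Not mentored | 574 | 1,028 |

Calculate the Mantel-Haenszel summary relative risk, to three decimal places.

RR_MH = Σ(aᵢ·n₀ᵢ/nᵢ) / Σ(cᵢ·n₁ᵢ/nᵢ), with n₁ᵢ = aᵢ+bᵢ (exposed), n₀ᵢ = cᵢ+dᵢ (unexposed), nᵢ = n₁ᵢ+n₀ᵢ.
Stratum 1 (2010–2014): n₁ = 3135, n₀ = 1898, n = 5033; a·n₀/n = 385·1898/5033 = 145.1878; c·n₁/n = 94·3135/5033 = 58.5516
Stratum 2 (2015–2019): n₁ = 3624, n₀ = 1602, n = 5226; a·n₀/n = 2567·1602/5226 = 786.8990; c·n₁/n = 574·3624/5226 = 398.0436
RR_MH = (145.1878 + 786.8990) / (58.5516 + 398.0436) = 932.0867 / 456.5952 = 2.04139

2.041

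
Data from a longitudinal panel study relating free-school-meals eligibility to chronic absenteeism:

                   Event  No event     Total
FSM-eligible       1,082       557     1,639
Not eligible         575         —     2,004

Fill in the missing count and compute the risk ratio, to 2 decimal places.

The missing cell is in the unexposed row: 2004 − 575 = 1429.
So a = 1082, b = 557, c = 575, d = 1429.
RR = [a/(a+b)] / [c/(c+d)] = (1082/1639) / (575/2004) = 0.66016/0.28693 = 2.30080

2.30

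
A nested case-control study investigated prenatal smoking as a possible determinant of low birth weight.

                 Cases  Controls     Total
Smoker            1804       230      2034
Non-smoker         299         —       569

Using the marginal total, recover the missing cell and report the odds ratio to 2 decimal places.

The missing cell is in the unexposed row: 569 − 299 = 270.
So a = 1804, b = 230, c = 299, d = 270.
OR = (a·d)/(b·c) = (1804 × 270) / (230 × 299) = 487080 / 68770 = 7.08274

7.08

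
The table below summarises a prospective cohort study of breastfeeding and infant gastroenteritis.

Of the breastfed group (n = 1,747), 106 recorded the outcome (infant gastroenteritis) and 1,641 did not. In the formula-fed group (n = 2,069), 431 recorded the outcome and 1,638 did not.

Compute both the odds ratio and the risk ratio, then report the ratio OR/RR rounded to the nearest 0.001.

0.843

From the description: a = 106, b = 1641, c = 431, d = 1638.
OR = (106·1638)/(1641·431) = 173628/707271 = 0.24549
Risk in exposed = 106/1747 = 0.06068; risk in unexposed = 431/2069 = 0.20831; RR = 0.29127
OR/RR = 0.24549 / 0.29127 = 0.84283
The outcome is not rare, so the OR lies further from 1 than the RR.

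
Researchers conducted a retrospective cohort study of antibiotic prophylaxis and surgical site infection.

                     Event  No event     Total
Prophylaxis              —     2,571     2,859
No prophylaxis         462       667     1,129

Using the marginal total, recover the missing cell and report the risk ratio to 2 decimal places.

0.25

The missing cell is in the exposed row: 2859 − 2571 = 288.
So a = 288, b = 2571, c = 462, d = 667.
RR = [a/(a+b)] / [c/(c+d)] = (288/2859) / (462/1129) = 0.10073/0.40921 = 0.24617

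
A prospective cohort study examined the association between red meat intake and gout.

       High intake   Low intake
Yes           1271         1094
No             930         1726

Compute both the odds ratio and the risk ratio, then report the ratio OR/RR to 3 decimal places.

Reading the table with exposure as columns: a = 1271 (High intake, case), b = 930 (High intake, non-case), c = 1094 (Low intake, case), d = 1726.
OR = (1271·1726)/(930·1094) = 2193746/1017420 = 2.15619
Risk in exposed = 1271/2201 = 0.57746; risk in unexposed = 1094/2820 = 0.38794; RR = 1.48853
OR/RR = 2.15619 / 1.48853 = 1.44853
The outcome is not rare, so the OR lies further from 1 than the RR.

1.449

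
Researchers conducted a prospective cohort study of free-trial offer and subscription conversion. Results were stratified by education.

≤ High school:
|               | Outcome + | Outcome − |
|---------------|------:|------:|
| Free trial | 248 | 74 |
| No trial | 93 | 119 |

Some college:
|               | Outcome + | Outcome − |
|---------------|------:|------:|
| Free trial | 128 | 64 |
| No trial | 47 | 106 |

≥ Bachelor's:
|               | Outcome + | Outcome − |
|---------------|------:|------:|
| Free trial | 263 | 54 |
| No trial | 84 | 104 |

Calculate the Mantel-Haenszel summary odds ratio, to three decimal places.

4.863

OR_MH = Σ(aᵢdᵢ/nᵢ) / Σ(bᵢcᵢ/nᵢ), where nᵢ is the stratum total.
Stratum 1 (≤ High school): n = 534; a·d/n = 248·119/534 = 55.2659; b·c/n = 74·93/534 = 12.8876
Stratum 2 (Some college): n = 345; a·d/n = 128·106/345 = 39.3275; b·c/n = 64·47/345 = 8.7188
Stratum 3 (≥ Bachelor's): n = 505; a·d/n = 263·104/505 = 54.1624; b·c/n = 54·84/505 = 8.9822
OR_MH = (55.2659 + 39.3275 + 54.1624) / (12.8876 + 8.7188 + 8.9822) = 148.7558 / 30.5887 = 4.86310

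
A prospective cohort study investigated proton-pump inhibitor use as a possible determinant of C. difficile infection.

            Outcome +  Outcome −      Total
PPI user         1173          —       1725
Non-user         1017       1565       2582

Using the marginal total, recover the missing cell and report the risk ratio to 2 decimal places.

1.73

The missing cell is in the exposed row: 1725 − 1173 = 552.
So a = 1173, b = 552, c = 1017, d = 1565.
RR = [a/(a+b)] / [c/(c+d)] = (1173/1725) / (1017/2582) = 0.68000/0.39388 = 1.72641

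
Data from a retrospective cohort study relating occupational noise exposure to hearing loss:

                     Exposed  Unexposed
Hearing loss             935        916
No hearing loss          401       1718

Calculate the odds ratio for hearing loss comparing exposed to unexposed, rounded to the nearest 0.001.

4.373

Reading the table with exposure as columns: a = 935 (Exposed, case), b = 401 (Exposed, non-case), c = 916 (Unexposed, case), d = 1718.
OR = (a·d)/(b·c) = (935 × 1718) / (401 × 916) = 1606330 / 367316 = 4.37316
The odds of hearing loss are about 4.37 times as high in the exposed group.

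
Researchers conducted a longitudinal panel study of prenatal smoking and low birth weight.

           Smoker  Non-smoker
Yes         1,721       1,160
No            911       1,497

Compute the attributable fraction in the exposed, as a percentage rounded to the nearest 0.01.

Reading the table with exposure as columns: a = 1721 (Smoker, case), b = 911 (Smoker, non-case), c = 1160 (Non-smoker, case), d = 1497.
Risk in exposed = 1721/2632 = 0.65388; risk in unexposed = 1160/2657 = 0.43658.
RR = 0.65388/0.43658 = 1.49771
AR% = (RR − 1)/RR × 100 = (1.49771 − 1)/1.49771 × 100 = 33.2315%

33.23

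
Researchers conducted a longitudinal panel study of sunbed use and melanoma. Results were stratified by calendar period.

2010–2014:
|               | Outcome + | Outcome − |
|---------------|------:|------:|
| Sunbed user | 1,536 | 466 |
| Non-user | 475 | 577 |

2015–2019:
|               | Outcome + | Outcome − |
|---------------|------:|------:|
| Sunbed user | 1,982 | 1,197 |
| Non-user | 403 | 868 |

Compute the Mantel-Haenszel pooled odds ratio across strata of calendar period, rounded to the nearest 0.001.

3.742

OR_MH = Σ(aᵢdᵢ/nᵢ) / Σ(bᵢcᵢ/nᵢ), where nᵢ is the stratum total.
Stratum 1 (2010–2014): n = 3054; a·d/n = 1536·577/3054 = 290.2004; b·c/n = 466·475/3054 = 72.4787
Stratum 2 (2015–2019): n = 4450; a·d/n = 1982·868/4450 = 386.6013; b·c/n = 1197·403/4450 = 108.4025
OR_MH = (290.2004 + 386.6013) / (72.4787 + 108.4025) = 676.8017 / 180.8812 = 3.74169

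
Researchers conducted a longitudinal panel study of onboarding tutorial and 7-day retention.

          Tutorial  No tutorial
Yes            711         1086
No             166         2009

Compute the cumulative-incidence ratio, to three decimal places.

Reading the table with exposure as columns: a = 711 (Tutorial, case), b = 166 (Tutorial, non-case), c = 1086 (No tutorial, case), d = 2009.
Risk in exposed = 711/877 = 0.81072; risk in unexposed = 1086/3095 = 0.35089.
RR = 0.81072 / 0.35089 = 2.31047
The risk among the exposed is 2.31 times that among the unexposed.

2.310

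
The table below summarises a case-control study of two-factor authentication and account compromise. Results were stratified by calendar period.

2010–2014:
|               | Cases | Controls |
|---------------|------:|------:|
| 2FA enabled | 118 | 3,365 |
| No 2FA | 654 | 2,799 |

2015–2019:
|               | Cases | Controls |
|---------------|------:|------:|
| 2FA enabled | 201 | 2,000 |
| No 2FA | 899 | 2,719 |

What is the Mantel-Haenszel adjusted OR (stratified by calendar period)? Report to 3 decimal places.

OR_MH = Σ(aᵢdᵢ/nᵢ) / Σ(bᵢcᵢ/nᵢ), where nᵢ is the stratum total.
Stratum 1 (2010–2014): n = 6936; a·d/n = 118·2799/6936 = 47.6185; b·c/n = 3365·654/6936 = 317.2881
Stratum 2 (2015–2019): n = 5819; a·d/n = 201·2719/5819 = 93.9197; b·c/n = 2000·899/5819 = 308.9878
OR_MH = (47.6185 + 93.9197) / (317.2881 + 308.9878) = 141.5383 / 626.2759 = 0.22600

0.226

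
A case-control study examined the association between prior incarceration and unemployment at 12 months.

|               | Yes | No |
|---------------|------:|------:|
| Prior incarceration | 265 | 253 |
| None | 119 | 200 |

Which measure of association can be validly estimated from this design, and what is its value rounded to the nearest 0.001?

Cells: a = 265, b = 253, c = 119, d = 200.
This is a case-control study: participants were sampled on outcome status, so risks in the source population cannot be estimated directly — relative risk is not valid here. The odds ratio is the appropriate measure.
OR = (a·d)/(b·c) = (265 × 200) / (253 × 119) = 53000 / 30107 = 1.76039

1.760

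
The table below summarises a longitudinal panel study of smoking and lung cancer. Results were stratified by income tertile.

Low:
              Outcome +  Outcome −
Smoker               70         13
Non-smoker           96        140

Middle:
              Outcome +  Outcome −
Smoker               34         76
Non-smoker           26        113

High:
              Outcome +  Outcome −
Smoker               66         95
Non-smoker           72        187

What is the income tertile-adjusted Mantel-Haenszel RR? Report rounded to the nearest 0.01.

1.74

RR_MH = Σ(aᵢ·n₀ᵢ/nᵢ) / Σ(cᵢ·n₁ᵢ/nᵢ), with n₁ᵢ = aᵢ+bᵢ (exposed), n₀ᵢ = cᵢ+dᵢ (unexposed), nᵢ = n₁ᵢ+n₀ᵢ.
Stratum 1 (Low): n₁ = 83, n₀ = 236, n = 319; a·n₀/n = 70·236/319 = 51.7868; c·n₁/n = 96·83/319 = 24.9781
Stratum 2 (Middle): n₁ = 110, n₀ = 139, n = 249; a·n₀/n = 34·139/249 = 18.9799; c·n₁/n = 26·110/249 = 11.4859
Stratum 3 (High): n₁ = 161, n₀ = 259, n = 420; a·n₀/n = 66·259/420 = 40.7000; c·n₁/n = 72·161/420 = 27.6000
RR_MH = (51.7868 + 18.9799 + 40.7000) / (24.9781 + 11.4859 + 27.6000) = 111.4668 / 64.0640 = 1.73993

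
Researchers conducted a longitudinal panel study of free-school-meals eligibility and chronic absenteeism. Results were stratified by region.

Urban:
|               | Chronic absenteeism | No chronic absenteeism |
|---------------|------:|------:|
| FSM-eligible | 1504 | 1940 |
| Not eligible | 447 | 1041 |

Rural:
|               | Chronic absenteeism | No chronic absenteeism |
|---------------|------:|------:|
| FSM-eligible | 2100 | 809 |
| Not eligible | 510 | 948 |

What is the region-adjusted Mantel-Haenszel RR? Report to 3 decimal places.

RR_MH = Σ(aᵢ·n₀ᵢ/nᵢ) / Σ(cᵢ·n₁ᵢ/nᵢ), with n₁ᵢ = aᵢ+bᵢ (exposed), n₀ᵢ = cᵢ+dᵢ (unexposed), nᵢ = n₁ᵢ+n₀ᵢ.
Stratum 1 (Urban): n₁ = 3444, n₀ = 1488, n = 4932; a·n₀/n = 1504·1488/4932 = 453.7616; c·n₁/n = 447·3444/4932 = 312.1387
Stratum 2 (Rural): n₁ = 2909, n₀ = 1458, n = 4367; a·n₀/n = 2100·1458/4367 = 701.1221; c·n₁/n = 510·2909/4367 = 339.7275
RR_MH = (453.7616 + 701.1221) / (312.1387 + 339.7275) = 1154.8836 / 651.8662 = 1.77166

1.772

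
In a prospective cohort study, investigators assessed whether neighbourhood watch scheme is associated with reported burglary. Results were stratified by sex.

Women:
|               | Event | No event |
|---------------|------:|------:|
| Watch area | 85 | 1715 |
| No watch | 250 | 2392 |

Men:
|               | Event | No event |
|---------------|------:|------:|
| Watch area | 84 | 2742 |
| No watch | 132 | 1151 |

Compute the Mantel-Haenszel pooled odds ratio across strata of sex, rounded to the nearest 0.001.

0.375

OR_MH = Σ(aᵢdᵢ/nᵢ) / Σ(bᵢcᵢ/nᵢ), where nᵢ is the stratum total.
Stratum 1 (Women): n = 4442; a·d/n = 85·2392/4442 = 45.7722; b·c/n = 1715·250/4442 = 96.5218
Stratum 2 (Men): n = 4109; a·d/n = 84·1151/4109 = 23.5298; b·c/n = 2742·132/4109 = 88.0857
OR_MH = (45.7722 + 23.5298) / (96.5218 + 88.0857) = 69.3020 / 184.6075 = 0.37540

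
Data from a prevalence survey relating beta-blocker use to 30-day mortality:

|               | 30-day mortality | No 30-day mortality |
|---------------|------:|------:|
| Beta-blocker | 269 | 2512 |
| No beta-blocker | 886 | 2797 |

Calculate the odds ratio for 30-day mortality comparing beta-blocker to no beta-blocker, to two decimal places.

0.34

Cells: a = 269, b = 2512, c = 886, d = 2797.
OR = (a·d)/(b·c) = (269 × 2797) / (2512 × 886) = 752393 / 2225632 = 0.33806
Exposure is associated with lower odds of 30-day mortality (OR = 0.34 < 1).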